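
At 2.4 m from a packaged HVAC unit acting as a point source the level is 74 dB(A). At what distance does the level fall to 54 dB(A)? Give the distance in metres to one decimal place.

24.0 m

The 20.0 dB drop corresponds to a distance ratio of 10^(20.0/20) for a point source.
r₂ = 2.4·10^((74−54)/20) = 2.4·10^(20.0/20) = 24.00 m.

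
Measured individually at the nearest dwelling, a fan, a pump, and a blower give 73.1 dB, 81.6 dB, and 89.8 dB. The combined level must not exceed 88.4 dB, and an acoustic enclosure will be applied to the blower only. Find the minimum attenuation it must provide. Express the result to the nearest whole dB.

3 dB

Everything except the blower sums to 10^(73.1/10) + 10^(81.6/10) = 1.650e+08 in linear terms, 82.17 dB.
To meet 88.4 dB overall, the treated blower may contribute at most 10^(88.4/10) − 1.650e+08 = 5.269e+08, i.e. 87.22 dB.
Required insertion loss = 89.8 − 87.22 = 2.58 dB.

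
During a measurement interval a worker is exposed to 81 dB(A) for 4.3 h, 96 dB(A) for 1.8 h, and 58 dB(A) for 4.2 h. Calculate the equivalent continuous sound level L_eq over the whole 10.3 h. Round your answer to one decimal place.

88.7 dB(A)

Weight each interval's intensity by its duration and average over T = 10.3 h:
Σ tᵢ·10^(Lᵢ/10) = 4.3·10^(81/10) + 1.8·10^(96/10) + 4.2·10^(58/10) = 7.710e+09.
L_eq = 10·log₁₀(7.710e+09/10.3) = 88.74 dB(A).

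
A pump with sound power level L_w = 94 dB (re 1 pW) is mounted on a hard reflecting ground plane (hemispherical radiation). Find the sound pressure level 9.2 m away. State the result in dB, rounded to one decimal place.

The power spreads over a hemisphere of area 2π·r², so L_p = L_w − 10·log₁₀(2π·r²).
2π·r² = 531.8 m², 10·log₁₀ of that is 27.258 dB.
L_p = 94 − 27.258 = 66.74 dB.

66.7 dB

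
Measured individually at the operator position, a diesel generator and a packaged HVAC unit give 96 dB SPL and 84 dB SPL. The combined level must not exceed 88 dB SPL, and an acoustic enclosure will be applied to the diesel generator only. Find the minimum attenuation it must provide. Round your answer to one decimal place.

Everything except the diesel generator sums to 10^(84/10) = 2.512e+08 in linear terms, 84.00 dB SPL.
The limit corresponds to 10^(88/10) = 6.310e+08; subtracting the fixed part leaves 3.798e+08 for the diesel generator, i.e. 85.80 dB SPL.
Required insertion loss = 96 − 85.80 = 10.20 dB.

10.2 dB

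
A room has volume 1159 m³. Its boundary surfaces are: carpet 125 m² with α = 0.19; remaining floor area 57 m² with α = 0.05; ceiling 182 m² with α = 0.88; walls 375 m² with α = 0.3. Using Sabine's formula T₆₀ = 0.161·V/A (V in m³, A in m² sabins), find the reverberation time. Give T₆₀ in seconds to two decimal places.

0.62 s

A = Σ Sᵢαᵢ = 125·0.19 + 57·0.05 + 182·0.88 + 375·0.3 = 299.26 m².
T₆₀ = 0.161 × 1159 / 299.26 = 0.624 s.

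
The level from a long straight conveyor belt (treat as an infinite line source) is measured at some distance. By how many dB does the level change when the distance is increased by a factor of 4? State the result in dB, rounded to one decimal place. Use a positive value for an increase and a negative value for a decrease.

A line source loses 3 dB per doubling of distance; generally ΔL = −10·log₁₀(r₂/r₁).
ΔL = −10·log₁₀(4) = -6.02 dB.

-6.0 dB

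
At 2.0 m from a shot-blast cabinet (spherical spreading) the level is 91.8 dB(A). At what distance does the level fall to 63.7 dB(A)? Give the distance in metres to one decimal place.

Point-source spreading drops the level by 20·log₁₀(r₂/r₁); inverting, r₂/r₁ = 10^(ΔL/20).
r₂ = 2.0·10^((91.8−63.7)/20) = 2.0·10^(28.1/20) = 50.82 m.

50.8 m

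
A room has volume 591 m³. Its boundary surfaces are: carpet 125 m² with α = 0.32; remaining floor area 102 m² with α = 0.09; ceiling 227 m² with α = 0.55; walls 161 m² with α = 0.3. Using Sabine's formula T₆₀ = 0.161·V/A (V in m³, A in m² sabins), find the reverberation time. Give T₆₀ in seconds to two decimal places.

A = Σ Sᵢαᵢ = 125·0.32 + 102·0.09 + 227·0.55 + 161·0.3 = 222.33 m².
T₆₀ = 0.161·V/A = 0.161·591/222.33 = 0.428 s.

0.43 s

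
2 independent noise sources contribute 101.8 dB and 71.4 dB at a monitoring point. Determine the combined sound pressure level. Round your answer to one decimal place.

101.8 dB

For uncorrelated sources the intensities add, so convert each level to linear form, sum, and take 10·log₁₀ of the total.
Σ 10^(L/10) = 10^(101.8/10) + 10^(71.4/10) = 1.515e+10.
L_total = 10·log₁₀(1.515e+10) = 101.80 dB.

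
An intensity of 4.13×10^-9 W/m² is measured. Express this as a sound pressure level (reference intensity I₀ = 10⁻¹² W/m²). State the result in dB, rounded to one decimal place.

36.2 dB

I/I₀ = 4.13×10^-9/10⁻¹² = 4.13×10^3, and L = 10·log₁₀(I/I₀).
L = 10·(0.6160 + 3) = 36.16 dB.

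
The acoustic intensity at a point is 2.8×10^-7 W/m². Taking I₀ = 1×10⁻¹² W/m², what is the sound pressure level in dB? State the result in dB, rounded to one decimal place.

54.5 dB

I/I₀ = 2.8×10^-7/10⁻¹² = 2.8×10^5, and L = 10·log₁₀(I/I₀).
L = 10·(0.4472 + 5) = 54.47 dB.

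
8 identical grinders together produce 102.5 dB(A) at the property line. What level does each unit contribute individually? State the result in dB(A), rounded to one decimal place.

93.5 dB(A)

Dividing the total intensity by 8 lowers the level by 10·log₁₀ 8 = 9.031 dB: L₁ = 102.5 − 9.031.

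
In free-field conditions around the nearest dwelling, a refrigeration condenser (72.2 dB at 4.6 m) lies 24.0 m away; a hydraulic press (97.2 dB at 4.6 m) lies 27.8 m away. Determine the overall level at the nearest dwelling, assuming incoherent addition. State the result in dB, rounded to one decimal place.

Apply inverse-square spreading to bring every level to the receiver, then sum 10^(L/10).
refrigeration condenser: 72.2 − 20·log₁₀(24.0/4.6) = 72.2 − 14.35 = 57.85 dB.
hydraulic press: 97.2 − 20·log₁₀(27.8/4.6) = 97.2 − 15.63 = 81.57 dB.
Σ 10^(L/10) = 1.443e+08 → L_total = 10·log₁₀(1.443e+08) = 81.59 dB.

81.6 dB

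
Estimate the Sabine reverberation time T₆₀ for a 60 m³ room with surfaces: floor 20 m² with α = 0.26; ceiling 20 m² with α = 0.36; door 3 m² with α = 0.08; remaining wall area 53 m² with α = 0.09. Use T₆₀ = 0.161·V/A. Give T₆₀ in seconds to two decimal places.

0.55 s

A = Σ Sᵢαᵢ = 20·0.26 + 20·0.36 + 3·0.08 + 53·0.09 = 17.41 m².
T₆₀ = 0.161 × 60 / 17.41 = 0.555 s.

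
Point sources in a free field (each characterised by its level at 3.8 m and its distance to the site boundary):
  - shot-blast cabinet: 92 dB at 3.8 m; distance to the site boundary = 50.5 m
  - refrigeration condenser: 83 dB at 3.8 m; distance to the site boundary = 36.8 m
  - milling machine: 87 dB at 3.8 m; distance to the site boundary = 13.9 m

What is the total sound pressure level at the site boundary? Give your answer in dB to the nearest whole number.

77 dB

Apply inverse-square spreading to bring every level to the receiver, then sum 10^(L/10).
shot-blast cabinet: 92 − 20·log₁₀(50.5/3.8) = 92 − 22.47 = 69.53 dB.
refrigeration condenser: 83 − 20·log₁₀(36.8/3.8) = 83 − 19.72 = 63.28 dB.
milling machine: 87 − 20·log₁₀(13.9/3.8) = 87 − 11.26 = 75.74 dB.
Σ 10^(L/10) = 4.856e+07 → L_total = 10·log₁₀(4.856e+07) = 76.86 dB.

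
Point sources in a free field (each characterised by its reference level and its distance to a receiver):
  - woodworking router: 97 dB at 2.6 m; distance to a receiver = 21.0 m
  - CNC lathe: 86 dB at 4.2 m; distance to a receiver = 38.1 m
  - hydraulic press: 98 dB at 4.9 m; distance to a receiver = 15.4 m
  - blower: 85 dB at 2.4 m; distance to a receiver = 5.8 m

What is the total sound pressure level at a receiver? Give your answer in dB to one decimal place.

88.9 dB

Propagate each source to the receiver with L = L_ref − 20·log₁₀(r/r_ref), then add intensities.
woodworking router: 97 − 20·log₁₀(21.0/2.6) = 97 − 18.14 = 78.86 dB.
CNC lathe: 86 − 20·log₁₀(38.1/4.2) = 86 − 19.15 = 66.85 dB.
hydraulic press: 98 − 20·log₁₀(15.4/4.9) = 98 − 9.95 = 88.05 dB.
blower: 85 − 20·log₁₀(5.8/2.4) = 85 − 7.66 = 77.34 dB.
Σ 10^(L/10) = 7.746e+08 → L_total = 10·log₁₀(7.746e+08) = 88.89 dB.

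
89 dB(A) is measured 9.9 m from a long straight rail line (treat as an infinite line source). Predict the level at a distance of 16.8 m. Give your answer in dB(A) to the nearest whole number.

87 dB(A)

For a line source, L₂ = L₁ − 10·log₁₀(r₂/r₁).
L₂ = 89 − 10·log₁₀(16.8/9.9) = 89 − 2.297 = 86.70 dB(A).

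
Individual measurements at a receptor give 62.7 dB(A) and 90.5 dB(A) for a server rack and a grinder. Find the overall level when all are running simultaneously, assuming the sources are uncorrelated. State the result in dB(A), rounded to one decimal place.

90.5 dB(A)

Incoherent sources combine by intensity addition: L_total = 10·log₁₀(Σ 10^(L_i/10)).
Σ 10^(L/10) = 10^(62.7/10) + 10^(90.5/10) = 1.124e+09.
L_total = 10·log₁₀(1.124e+09) = 90.51 dB(A).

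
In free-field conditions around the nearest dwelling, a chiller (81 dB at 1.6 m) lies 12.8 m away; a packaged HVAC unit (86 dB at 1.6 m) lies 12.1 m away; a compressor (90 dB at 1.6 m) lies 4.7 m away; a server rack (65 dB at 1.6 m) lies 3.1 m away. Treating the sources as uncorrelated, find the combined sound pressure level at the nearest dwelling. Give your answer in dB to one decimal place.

81.0 dB

Propagate each source to the receiver with L = L_ref − 20·log₁₀(r/r_ref), then add intensities.
chiller: 81 − 20·log₁₀(12.8/1.6) = 81 − 18.06 = 62.94 dB.
packaged HVAC unit: 86 − 20·log₁₀(12.1/1.6) = 86 − 17.57 = 68.43 dB.
compressor: 90 − 20·log₁₀(4.7/1.6) = 90 − 9.36 = 80.64 dB.
server rack: 65 − 20·log₁₀(3.1/1.6) = 65 − 5.74 = 59.26 dB.
Σ 10^(L/10) = 1.257e+08 → L_total = 10·log₁₀(1.257e+08) = 80.99 dB.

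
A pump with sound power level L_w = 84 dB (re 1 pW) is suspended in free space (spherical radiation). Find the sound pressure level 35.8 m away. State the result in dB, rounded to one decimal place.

41.9 dB

L_p = L_w − 10·log₁₀(4π·r²) with r = 35.8 m.
4π·r² = 1.611e+04 m², 10·log₁₀ of that is 42.070 dB.
L_p = 84 − 42.070 = 41.93 dB.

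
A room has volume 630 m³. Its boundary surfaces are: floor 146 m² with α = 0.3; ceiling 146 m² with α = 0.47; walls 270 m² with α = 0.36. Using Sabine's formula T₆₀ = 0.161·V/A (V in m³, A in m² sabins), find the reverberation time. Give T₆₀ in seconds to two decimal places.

A = Σ Sᵢαᵢ = 146·0.3 + 146·0.47 + 270·0.36 = 209.62 m².
T₆₀ = 0.161·V/A = 0.161·630/209.62 = 0.484 s.

0.48 s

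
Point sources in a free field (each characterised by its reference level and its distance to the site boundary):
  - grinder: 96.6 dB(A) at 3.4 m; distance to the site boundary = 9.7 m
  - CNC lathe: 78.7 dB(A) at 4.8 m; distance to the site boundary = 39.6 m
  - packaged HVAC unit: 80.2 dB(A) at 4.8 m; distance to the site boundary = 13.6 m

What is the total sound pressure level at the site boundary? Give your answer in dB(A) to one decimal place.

87.6 dB(A)

Propagate each source to the receiver with L = L_ref − 20·log₁₀(r/r_ref), then add intensities.
grinder: 96.6 − 20·log₁₀(9.7/3.4) = 96.6 − 9.11 = 87.49 dB(A).
CNC lathe: 78.7 − 20·log₁₀(39.6/4.8) = 78.7 − 18.33 = 60.37 dB(A).
packaged HVAC unit: 80.2 − 20·log₁₀(13.6/4.8) = 80.2 − 9.05 = 71.15 dB(A).
Σ 10^(L/10) = 5.757e+08 → L_total = 10·log₁₀(5.757e+08) = 87.60 dB(A).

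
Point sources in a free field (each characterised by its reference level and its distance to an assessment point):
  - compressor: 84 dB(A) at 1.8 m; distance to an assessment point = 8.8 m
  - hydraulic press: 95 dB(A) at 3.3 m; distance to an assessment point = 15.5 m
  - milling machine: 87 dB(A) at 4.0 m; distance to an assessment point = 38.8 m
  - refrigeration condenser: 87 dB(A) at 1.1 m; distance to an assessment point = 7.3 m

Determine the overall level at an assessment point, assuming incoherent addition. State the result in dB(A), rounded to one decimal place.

82.3 dB(A)

Propagate each source to the receiver with L = L_ref − 20·log₁₀(r/r_ref), then add intensities.
compressor: 84 − 20·log₁₀(8.8/1.8) = 84 − 13.78 = 70.22 dB(A).
hydraulic press: 95 − 20·log₁₀(15.5/3.3) = 95 − 13.44 = 81.56 dB(A).
milling machine: 87 − 20·log₁₀(38.8/4.0) = 87 − 19.74 = 67.26 dB(A).
refrigeration condenser: 87 − 20·log₁₀(7.3/1.1) = 87 − 16.44 = 70.56 dB(A).
Σ 10^(L/10) = 1.706e+08 → L_total = 10·log₁₀(1.706e+08) = 82.32 dB(A).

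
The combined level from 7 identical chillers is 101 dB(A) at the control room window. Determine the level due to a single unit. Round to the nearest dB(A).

7 equal contributions raise the level by 10·log₁₀ 7 = 8.451 dB, so each unit alone gives 101 − 8.451.

93 dB(A)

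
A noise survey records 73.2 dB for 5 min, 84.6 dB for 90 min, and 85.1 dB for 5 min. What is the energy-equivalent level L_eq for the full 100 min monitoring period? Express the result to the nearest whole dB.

84 dB

L_eq = 10·log₁₀[(1/T)·Σ tᵢ·10^(Lᵢ/10)] with T = 100 min.
Σ tᵢ·10^(Lᵢ/10) = 5·10^(73.2/10) + 90·10^(84.6/10) + 5·10^(85.1/10) = 2.768e+10.
L_eq = 10·log₁₀(2.768e+10/100) = 84.42 dB.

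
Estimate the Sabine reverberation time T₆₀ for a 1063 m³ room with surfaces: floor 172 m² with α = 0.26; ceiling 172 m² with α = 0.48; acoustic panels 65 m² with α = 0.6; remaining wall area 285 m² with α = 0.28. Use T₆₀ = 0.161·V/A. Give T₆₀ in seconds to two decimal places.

Total absorption A = 172·0.26 + 172·0.48 + 65·0.6 + 285·0.28 = 246.08 m² sabins.
T₆₀ = 0.161·V/A = 0.161·1063/246.08 = 0.695 s.

0.70 s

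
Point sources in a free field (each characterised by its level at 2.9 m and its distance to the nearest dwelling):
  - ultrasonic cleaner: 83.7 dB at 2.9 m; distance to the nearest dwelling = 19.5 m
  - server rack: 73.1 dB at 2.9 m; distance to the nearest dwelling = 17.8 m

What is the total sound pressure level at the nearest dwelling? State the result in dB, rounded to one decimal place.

Apply inverse-square spreading to bring every level to the receiver, then sum 10^(L/10).
ultrasonic cleaner: 83.7 − 20·log₁₀(19.5/2.9) = 83.7 − 16.55 = 67.15 dB.
server rack: 73.1 − 20·log₁₀(17.8/2.9) = 73.1 − 15.76 = 57.34 dB.
Σ 10^(L/10) = 5.727e+06 → L_total = 10·log₁₀(5.727e+06) = 67.58 dB.

67.6 dB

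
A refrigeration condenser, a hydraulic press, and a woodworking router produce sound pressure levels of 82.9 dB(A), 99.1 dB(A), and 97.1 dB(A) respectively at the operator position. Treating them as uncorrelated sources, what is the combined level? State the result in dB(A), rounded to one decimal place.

Incoherent sources combine by intensity addition: L_total = 10·log₁₀(Σ 10^(L_i/10)).
Σ 10^(L/10) = 10^(82.9/10) + 10^(99.1/10) + 10^(97.1/10) = 1.345e+10.
L_total = 10·log₁₀(1.345e+10) = 101.29 dB(A).

101.3 dB(A)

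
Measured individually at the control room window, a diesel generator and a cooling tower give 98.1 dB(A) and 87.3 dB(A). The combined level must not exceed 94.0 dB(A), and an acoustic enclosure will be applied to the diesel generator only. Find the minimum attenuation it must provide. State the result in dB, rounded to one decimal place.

The untreated sources together contribute 10^(87.3/10) = 5.370e+08, i.e. 87.30 dB(A).
The limit corresponds to 10^(94.0/10) = 2.512e+09; subtracting the fixed part leaves 1.975e+09 for the diesel generator, i.e. 92.96 dB(A).
Required insertion loss = 98.1 − 92.96 = 5.14 dB.

5.1 dB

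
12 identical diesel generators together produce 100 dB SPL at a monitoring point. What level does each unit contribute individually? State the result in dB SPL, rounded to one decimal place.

89.2 dB SPL

12 equal contributions raise the level by 10·log₁₀ 12 = 10.792 dB, so each unit alone gives 100 − 10.792.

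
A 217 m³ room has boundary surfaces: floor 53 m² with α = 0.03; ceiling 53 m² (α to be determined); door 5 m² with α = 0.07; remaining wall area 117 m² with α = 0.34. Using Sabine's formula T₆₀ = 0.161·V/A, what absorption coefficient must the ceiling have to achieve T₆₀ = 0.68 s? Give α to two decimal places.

0.18

Required total absorption A = 0.161·217/0.68 = 51.38 m².
Absorption from the other surfaces = 53·0.03 + 5·0.07 + 117·0.34 = 41.72 m², so the ceiling must supply 9.66 m² over 53 m².
α = 9.66/53 = 0.182.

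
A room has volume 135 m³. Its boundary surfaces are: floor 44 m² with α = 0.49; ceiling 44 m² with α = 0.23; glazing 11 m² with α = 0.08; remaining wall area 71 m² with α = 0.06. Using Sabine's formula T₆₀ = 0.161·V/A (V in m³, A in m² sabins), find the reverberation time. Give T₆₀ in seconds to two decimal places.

Summing Sᵢαᵢ: 44·0.49 + 44·0.23 + 11·0.08 + 71·0.06 = 36.82 m².
T₆₀ = 0.161 × 135 / 36.82 = 0.590 s.

0.59 s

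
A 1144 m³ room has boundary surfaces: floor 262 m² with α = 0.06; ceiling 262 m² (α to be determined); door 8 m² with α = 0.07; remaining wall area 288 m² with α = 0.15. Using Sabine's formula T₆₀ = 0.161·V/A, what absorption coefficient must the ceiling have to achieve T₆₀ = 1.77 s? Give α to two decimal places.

0.17

A = 0.161·V/T₆₀ = 0.161·1144/1.77 = 104.06 m² sabins.
Absorption from the other surfaces = 262·0.06 + 8·0.07 + 288·0.15 = 59.48 m², so the ceiling must supply 44.58 m² over 262 m².
α = 44.58/262 = 0.170.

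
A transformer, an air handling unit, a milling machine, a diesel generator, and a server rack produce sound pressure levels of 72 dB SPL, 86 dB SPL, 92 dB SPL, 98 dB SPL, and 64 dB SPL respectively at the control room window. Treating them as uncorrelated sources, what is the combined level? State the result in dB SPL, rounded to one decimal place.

99.2 dB SPL

Incoherent sources combine by intensity addition: L_total = 10·log₁₀(Σ 10^(L_i/10)).
Σ 10^(L/10) = 10^(72/10) + 10^(86/10) + 10^(92/10) + 10^(98/10) + 10^(64/10) = 8.311e+09.
L_total = 10·log₁₀(8.311e+09) = 99.20 dB SPL.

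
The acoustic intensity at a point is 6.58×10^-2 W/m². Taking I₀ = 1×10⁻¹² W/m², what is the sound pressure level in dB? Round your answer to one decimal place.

L = 10·log₁₀(I/I₀) = 10·log₁₀(6.58×10^-2/10⁻¹²) = 10·log₁₀(6.58×10^10).
L = 10·(0.8182 + 10) = 108.18 dB.

108.2 dB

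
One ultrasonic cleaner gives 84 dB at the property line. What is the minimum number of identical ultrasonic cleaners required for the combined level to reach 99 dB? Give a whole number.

N identical sources give L₁ + 10·log₁₀ N, so require 10·log₁₀ N ≥ 99 − 84 = 15.0 dB.
N ≥ 10^(15.0/10) = 31.623, so N = 32.

32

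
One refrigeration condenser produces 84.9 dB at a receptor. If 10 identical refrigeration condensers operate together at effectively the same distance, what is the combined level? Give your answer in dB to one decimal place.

With 10 equal, uncorrelated contributions the intensity is 10× that of one unit, giving a rise of 10·log₁₀ 10.
L_total = 84.9 + 10·log₁₀(10) = 84.9 + 10.000 = 94.90 dB.

94.9 dB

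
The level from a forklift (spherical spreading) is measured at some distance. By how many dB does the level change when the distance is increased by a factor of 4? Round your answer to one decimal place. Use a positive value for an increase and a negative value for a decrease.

With spherical spreading the level changes by −20·log₁₀(r₂/r₁).
ΔL = −20·log₁₀(4) = -12.04 dB.

-12.0 dB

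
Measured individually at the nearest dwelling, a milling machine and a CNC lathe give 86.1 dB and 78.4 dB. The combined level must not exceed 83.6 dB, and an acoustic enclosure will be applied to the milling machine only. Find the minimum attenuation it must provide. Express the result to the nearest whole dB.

4 dB

Fixed contribution from the other source: Σ 10^(L/10) = 10^(78.4/10) = 6.918e+07 (78.40 dB).
The limit corresponds to 10^(83.6/10) = 2.291e+08; subtracting the fixed part leaves 1.599e+08 for the milling machine, i.e. 82.04 dB.
So the milling machine must be reduced from 86.1 to 82.04 dB: IL = 4.06 dB.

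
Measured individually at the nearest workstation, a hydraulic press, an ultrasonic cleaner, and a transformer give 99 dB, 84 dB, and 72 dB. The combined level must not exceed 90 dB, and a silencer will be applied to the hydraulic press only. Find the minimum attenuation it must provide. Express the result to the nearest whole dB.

The untreated sources together contribute 10^(84/10) + 10^(72/10) = 2.670e+08, i.e. 84.27 dB.
The limit corresponds to 10^(90/10) = 1.000e+09; subtracting the fixed part leaves 7.330e+08 for the hydraulic press, i.e. 88.65 dB.
So the hydraulic press must be reduced from 99 to 88.65 dB: IL = 10.35 dB.

10 dB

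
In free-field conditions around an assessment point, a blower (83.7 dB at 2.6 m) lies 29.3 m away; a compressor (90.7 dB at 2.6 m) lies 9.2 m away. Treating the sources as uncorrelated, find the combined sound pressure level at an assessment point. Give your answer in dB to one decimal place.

79.8 dB

First find each source's level at the receiver (point-source: −20·log₁₀(r/r_ref)), then combine on an intensity basis.
blower: 83.7 − 20·log₁₀(29.3/2.6) = 83.7 − 21.04 = 62.66 dB.
compressor: 90.7 − 20·log₁₀(9.2/2.6) = 90.7 − 10.98 = 79.72 dB.
Σ 10^(L/10) = 9.568e+07 → L_total = 10·log₁₀(9.568e+07) = 79.81 dB.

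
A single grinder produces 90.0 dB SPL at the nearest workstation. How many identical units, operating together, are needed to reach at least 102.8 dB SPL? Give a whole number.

20

The shortfall is 102.8 − 90.0 = 12.8 dB, and N units add 10·log₁₀ N, so need 10·log₁₀ N ≥ 12.8.
N ≥ 10^(12.8/10) = 19.055, so N = 20.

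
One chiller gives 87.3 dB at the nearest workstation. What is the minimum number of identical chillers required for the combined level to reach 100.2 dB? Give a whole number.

Need L₁ + 10·log₁₀ N ≥ 100.2, i.e. log₁₀ N ≥ 1.29.
N ≥ 10^(12.9/10) = 19.498, so N = 20.

20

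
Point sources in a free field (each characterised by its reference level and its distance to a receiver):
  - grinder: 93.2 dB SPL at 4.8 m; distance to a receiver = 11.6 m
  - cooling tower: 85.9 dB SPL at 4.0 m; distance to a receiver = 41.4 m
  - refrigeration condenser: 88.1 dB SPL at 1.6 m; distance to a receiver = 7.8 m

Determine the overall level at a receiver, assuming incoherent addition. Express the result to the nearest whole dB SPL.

Apply inverse-square spreading to bring every level to the receiver, then sum 10^(L/10).
grinder: 93.2 − 20·log₁₀(11.6/4.8) = 93.2 − 7.66 = 85.54 dB SPL.
cooling tower: 85.9 − 20·log₁₀(41.4/4.0) = 85.9 − 20.30 = 65.60 dB SPL.
refrigeration condenser: 88.1 − 20·log₁₀(7.8/1.6) = 88.1 − 13.76 = 74.34 dB SPL.
Σ 10^(L/10) = 3.885e+08 → L_total = 10·log₁₀(3.885e+08) = 85.89 dB SPL.

86 dB SPL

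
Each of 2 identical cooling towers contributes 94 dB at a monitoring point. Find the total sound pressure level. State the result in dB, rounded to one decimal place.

97.0 dB

N identical incoherent sources raise the level by 10·log₁₀ N.
L_total = 94 + 10·log₁₀(2) = 94 + 3.010 = 97.01 dB.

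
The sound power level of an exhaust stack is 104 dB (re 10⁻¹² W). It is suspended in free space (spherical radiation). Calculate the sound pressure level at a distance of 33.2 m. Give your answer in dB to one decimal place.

Free-field spherical radiation: L_p = L_w − 10·log₁₀(4π·r²), r = 33.2 m.
4π·r² = 1.385e+04 m², 10·log₁₀ of that is 41.415 dB.
L_p = 104 − 41.415 = 62.59 dB.

62.6 dB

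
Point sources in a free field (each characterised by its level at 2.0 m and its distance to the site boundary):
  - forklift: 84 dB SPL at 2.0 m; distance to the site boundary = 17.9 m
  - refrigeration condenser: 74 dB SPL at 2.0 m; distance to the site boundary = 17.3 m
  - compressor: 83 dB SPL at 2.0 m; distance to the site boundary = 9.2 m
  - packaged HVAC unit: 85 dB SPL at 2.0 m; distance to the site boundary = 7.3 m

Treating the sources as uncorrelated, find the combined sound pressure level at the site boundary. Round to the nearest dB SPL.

76 dB SPL

First find each source's level at the receiver (point-source: −20·log₁₀(r/r_ref)), then combine on an intensity basis.
forklift: 84 − 20·log₁₀(17.9/2.0) = 84 − 19.04 = 64.96 dB SPL.
refrigeration condenser: 74 − 20·log₁₀(17.3/2.0) = 74 − 18.74 = 55.26 dB SPL.
compressor: 83 − 20·log₁₀(9.2/2.0) = 83 − 13.26 = 69.74 dB SPL.
packaged HVAC unit: 85 − 20·log₁₀(7.3/2.0) = 85 − 11.25 = 73.75 dB SPL.
Σ 10^(L/10) = 3.664e+07 → L_total = 10·log₁₀(3.664e+07) = 75.64 dB SPL.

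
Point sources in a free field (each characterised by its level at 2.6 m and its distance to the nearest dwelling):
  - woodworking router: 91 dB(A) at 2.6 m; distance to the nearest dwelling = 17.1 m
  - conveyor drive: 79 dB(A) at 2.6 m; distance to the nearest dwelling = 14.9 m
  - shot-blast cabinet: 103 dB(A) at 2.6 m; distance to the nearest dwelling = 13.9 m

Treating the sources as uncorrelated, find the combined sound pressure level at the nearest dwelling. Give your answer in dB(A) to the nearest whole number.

Apply inverse-square spreading to bring every level to the receiver, then sum 10^(L/10).
woodworking router: 91 − 20·log₁₀(17.1/2.6) = 91 − 16.36 = 74.64 dB(A).
conveyor drive: 79 − 20·log₁₀(14.9/2.6) = 79 − 15.16 = 63.84 dB(A).
shot-blast cabinet: 103 − 20·log₁₀(13.9/2.6) = 103 − 14.56 = 88.44 dB(A).
Σ 10^(L/10) = 7.296e+08 → L_total = 10·log₁₀(7.296e+08) = 88.63 dB(A).

89 dB(A)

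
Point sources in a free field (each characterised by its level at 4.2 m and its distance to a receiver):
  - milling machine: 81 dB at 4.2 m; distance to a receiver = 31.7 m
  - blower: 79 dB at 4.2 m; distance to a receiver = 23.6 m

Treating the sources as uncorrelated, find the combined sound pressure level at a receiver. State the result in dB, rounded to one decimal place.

Propagate each source to the receiver with L = L_ref − 20·log₁₀(r/r_ref), then add intensities.
milling machine: 81 − 20·log₁₀(31.7/4.2) = 81 − 17.56 = 63.44 dB.
blower: 79 − 20·log₁₀(23.6/4.2) = 79 − 14.99 = 64.01 dB.
Σ 10^(L/10) = 4.726e+06 → L_total = 10·log₁₀(4.726e+06) = 66.74 dB.

66.7 dB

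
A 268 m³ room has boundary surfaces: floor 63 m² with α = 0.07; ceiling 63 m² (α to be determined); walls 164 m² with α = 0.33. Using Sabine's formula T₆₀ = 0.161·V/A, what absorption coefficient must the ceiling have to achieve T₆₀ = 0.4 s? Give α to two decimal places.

Required total absorption A = 0.161·268/0.4 = 107.87 m².
Absorption from the other surfaces = 63·0.07 + 164·0.33 = 58.53 m², so the ceiling must supply 49.34 m² over 63 m².
α = 49.34/63 = 0.783.

0.78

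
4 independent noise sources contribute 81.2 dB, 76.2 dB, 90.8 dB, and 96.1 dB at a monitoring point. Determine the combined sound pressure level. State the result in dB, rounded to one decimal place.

Incoherent sources combine by intensity addition: L_total = 10·log₁₀(Σ 10^(L_i/10)).
Σ 10^(L/10) = 10^(81.2/10) + 10^(76.2/10) + 10^(90.8/10) + 10^(96.1/10) = 5.450e+09.
L_total = 10·log₁₀(5.450e+09) = 97.36 dB.

97.4 dB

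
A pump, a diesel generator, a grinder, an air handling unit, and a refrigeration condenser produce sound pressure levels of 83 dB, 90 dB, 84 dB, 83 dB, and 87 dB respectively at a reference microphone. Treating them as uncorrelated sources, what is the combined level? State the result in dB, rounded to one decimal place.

93.3 dB

Incoherent sources combine by intensity addition: L_total = 10·log₁₀(Σ 10^(L_i/10)).
Σ 10^(L/10) = 10^(83/10) + 10^(90/10) + 10^(84/10) + 10^(83/10) + 10^(87/10) = 2.151e+09.
L_total = 10·log₁₀(2.151e+09) = 93.33 dB.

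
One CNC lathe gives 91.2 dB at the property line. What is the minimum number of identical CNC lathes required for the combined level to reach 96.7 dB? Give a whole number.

The shortfall is 96.7 − 91.2 = 5.5 dB, and N units add 10·log₁₀ N, so need 10·log₁₀ N ≥ 5.5.
N ≥ 10^(5.5/10) = 3.548, so N = 4.

4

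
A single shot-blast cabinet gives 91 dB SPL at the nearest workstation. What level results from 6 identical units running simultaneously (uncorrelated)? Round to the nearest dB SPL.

99 dB SPL

L_total = L₁ + 10·log₁₀ N for N identical incoherent sources.
L_total = 91 + 10·log₁₀(6) = 91 + 7.782 = 98.78 dB SPL.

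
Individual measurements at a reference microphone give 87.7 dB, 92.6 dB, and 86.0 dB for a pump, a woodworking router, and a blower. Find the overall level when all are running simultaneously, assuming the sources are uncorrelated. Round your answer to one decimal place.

94.5 dB

For uncorrelated sources the intensities add, so convert each level to linear form, sum, and take 10·log₁₀ of the total.
Σ 10^(L/10) = 10^(87.7/10) + 10^(92.6/10) + 10^(86.0/10) = 2.807e+09.
L_total = 10·log₁₀(2.807e+09) = 94.48 dB.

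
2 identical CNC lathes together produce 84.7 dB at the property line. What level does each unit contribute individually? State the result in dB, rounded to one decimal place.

81.7 dB

2 equal contributions raise the level by 10·log₁₀ 2 = 3.010 dB, so each unit alone gives 84.7 − 3.010.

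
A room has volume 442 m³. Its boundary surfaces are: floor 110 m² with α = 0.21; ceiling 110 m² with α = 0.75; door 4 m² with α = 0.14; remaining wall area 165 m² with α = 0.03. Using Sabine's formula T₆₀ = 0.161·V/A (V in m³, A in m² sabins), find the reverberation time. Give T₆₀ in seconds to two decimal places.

Summing Sᵢαᵢ: 110·0.21 + 110·0.75 + 4·0.14 + 165·0.03 = 111.11 m².
T₆₀ = 0.161·V/A = 0.161·442/111.11 = 0.640 s.

0.64 s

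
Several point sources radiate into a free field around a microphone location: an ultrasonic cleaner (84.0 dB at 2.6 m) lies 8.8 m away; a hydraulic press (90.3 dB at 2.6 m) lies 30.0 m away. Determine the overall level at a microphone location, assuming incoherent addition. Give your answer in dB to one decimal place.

First find each source's level at the receiver (point-source: −20·log₁₀(r/r_ref)), then combine on an intensity basis.
ultrasonic cleaner: 84.0 − 20·log₁₀(8.8/2.6) = 84.0 − 10.59 = 73.41 dB.
hydraulic press: 90.3 − 20·log₁₀(30.0/2.6) = 90.3 − 21.24 = 69.06 dB.
Σ 10^(L/10) = 2.998e+07 → L_total = 10·log₁₀(2.998e+07) = 74.77 dB.

74.8 dB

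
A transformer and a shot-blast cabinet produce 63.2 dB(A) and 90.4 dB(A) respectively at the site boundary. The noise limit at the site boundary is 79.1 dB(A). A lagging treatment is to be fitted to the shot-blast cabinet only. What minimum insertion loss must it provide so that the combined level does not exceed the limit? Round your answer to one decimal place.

11.4 dB

Fixed contribution from the other source: Σ 10^(L/10) = 10^(63.2/10) = 2.089e+06 (63.20 dB(A)).
The limit corresponds to 10^(79.1/10) = 8.128e+07; subtracting the fixed part leaves 7.919e+07 for the shot-blast cabinet, i.e. 78.99 dB(A).
So the shot-blast cabinet must be reduced from 90.4 to 78.99 dB(A): IL = 11.41 dB.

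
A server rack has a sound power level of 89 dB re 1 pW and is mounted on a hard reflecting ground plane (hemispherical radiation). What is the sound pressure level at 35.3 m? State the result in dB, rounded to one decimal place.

50.1 dB

The power spreads over a hemisphere of area 2π·r², so L_p = L_w − 10·log₁₀(2π·r²).
2π·r² = 7829 m², 10·log₁₀ of that is 38.937 dB.
L_p = 89 − 38.937 = 50.06 dB.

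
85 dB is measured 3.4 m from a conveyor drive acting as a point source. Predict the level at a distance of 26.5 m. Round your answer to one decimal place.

Point-source attenuation: ΔL = 20·log₁₀(r₂/r₁) = 20·log₁₀(26.5/3.4) = 17.835 dB.
L₂ = 85 − 20·log₁₀(26.5/3.4) = 85 − 17.835 = 67.16 dB.

67.2 dB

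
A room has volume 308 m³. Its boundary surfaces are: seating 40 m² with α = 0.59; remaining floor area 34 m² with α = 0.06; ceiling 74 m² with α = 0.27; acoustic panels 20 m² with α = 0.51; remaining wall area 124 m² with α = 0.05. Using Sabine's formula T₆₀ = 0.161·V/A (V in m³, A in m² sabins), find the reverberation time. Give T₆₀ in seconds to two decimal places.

0.80 s

Total absorption A = 40·0.59 + 34·0.06 + 74·0.27 + 20·0.51 + 124·0.05 = 62.02 m² sabins.
T₆₀ = 0.161 × 308 / 62.02 = 0.800 s.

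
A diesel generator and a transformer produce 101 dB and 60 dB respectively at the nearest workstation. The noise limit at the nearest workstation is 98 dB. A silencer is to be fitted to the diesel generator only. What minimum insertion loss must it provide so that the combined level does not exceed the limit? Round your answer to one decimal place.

3.0 dB

The untreated sources together contribute 10^(60/10) = 1.000e+06, i.e. 60.00 dB.
The limit corresponds to 10^(98/10) = 6.310e+09; subtracting the fixed part leaves 6.309e+09 for the diesel generator, i.e. 98.00 dB.
Required insertion loss = 101 − 98.00 = 3.00 dB.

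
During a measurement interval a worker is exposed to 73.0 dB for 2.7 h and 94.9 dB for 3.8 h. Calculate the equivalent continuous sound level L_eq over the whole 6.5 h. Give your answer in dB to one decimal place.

The energy average is taken in the linear domain: L_eq = 10·log₁₀[(Σ tᵢ·10^(Lᵢ/10))/T], T = 6.5 h.
Σ tᵢ·10^(Lᵢ/10) = 2.7·10^(73.0/10) + 3.8·10^(94.9/10) = 1.180e+10.
L_eq = 10·log₁₀(1.180e+10/6.5) = 92.59 dB.

92.6 dB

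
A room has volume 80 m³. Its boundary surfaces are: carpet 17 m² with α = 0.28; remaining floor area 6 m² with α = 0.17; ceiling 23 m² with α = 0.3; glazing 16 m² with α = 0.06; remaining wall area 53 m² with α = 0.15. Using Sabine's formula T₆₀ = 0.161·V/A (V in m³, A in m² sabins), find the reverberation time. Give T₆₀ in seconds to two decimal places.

Total absorption A = 17·0.28 + 6·0.17 + 23·0.3 + 16·0.06 + 53·0.15 = 21.59 m² sabins.
T₆₀ = 0.161·V/A = 0.161·80/21.59 = 0.597 s.

0.60 s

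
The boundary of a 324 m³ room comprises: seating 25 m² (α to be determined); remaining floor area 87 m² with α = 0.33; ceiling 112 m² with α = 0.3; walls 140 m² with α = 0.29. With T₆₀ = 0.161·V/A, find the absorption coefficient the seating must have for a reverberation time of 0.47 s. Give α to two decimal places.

A = 0.161·V/T₆₀ = 0.161·324/0.47 = 110.99 m² sabins.
Absorption from the other surfaces = 87·0.33 + 112·0.3 + 140·0.29 = 102.91 m², so the seating must supply 8.08 m² over 25 m².
α = 8.08/25 = 0.323.

0.32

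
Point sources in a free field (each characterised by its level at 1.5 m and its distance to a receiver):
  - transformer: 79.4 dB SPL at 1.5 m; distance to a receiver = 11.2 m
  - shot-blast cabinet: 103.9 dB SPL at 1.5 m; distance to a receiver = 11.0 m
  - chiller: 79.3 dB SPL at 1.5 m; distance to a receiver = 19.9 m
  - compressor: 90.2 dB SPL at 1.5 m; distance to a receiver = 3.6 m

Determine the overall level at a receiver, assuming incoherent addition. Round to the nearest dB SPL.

Apply inverse-square spreading to bring every level to the receiver, then sum 10^(L/10).
transformer: 79.4 − 20·log₁₀(11.2/1.5) = 79.4 − 17.46 = 61.94 dB SPL.
shot-blast cabinet: 103.9 − 20·log₁₀(11.0/1.5) = 103.9 − 17.31 = 86.59 dB SPL.
chiller: 79.3 − 20·log₁₀(19.9/1.5) = 79.3 − 22.46 = 56.84 dB SPL.
compressor: 90.2 − 20·log₁₀(3.6/1.5) = 90.2 − 7.60 = 82.60 dB SPL.
Σ 10^(L/10) = 6.403e+08 → L_total = 10·log₁₀(6.403e+08) = 88.06 dB SPL.

88 dB SPL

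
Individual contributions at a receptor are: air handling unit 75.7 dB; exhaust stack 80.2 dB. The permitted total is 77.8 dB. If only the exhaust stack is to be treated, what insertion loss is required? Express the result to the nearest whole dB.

Everything except the exhaust stack sums to 10^(75.7/10) = 3.715e+07 in linear terms, 75.70 dB.
The limit corresponds to 10^(77.8/10) = 6.026e+07; subtracting the fixed part leaves 2.310e+07 for the exhaust stack, i.e. 73.64 dB.
Required insertion loss = 80.2 − 73.64 = 6.56 dB.

7 dB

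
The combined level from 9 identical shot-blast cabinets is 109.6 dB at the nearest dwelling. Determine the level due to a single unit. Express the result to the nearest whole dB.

9 equal contributions raise the level by 10·log₁₀ 9 = 9.542 dB, so each unit alone gives 109.6 − 9.542.

100 dB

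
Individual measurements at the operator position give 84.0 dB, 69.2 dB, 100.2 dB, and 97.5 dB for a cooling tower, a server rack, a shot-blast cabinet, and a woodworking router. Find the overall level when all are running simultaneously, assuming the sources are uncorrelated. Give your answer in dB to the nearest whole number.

Incoherent sources combine by intensity addition: L_total = 10·log₁₀(Σ 10^(L_i/10)).
Σ 10^(L/10) = 10^(84.0/10) + 10^(69.2/10) + 10^(100.2/10) + 10^(97.5/10) = 1.635e+10.
L_total = 10·log₁₀(1.635e+10) = 102.14 dB.

102 dB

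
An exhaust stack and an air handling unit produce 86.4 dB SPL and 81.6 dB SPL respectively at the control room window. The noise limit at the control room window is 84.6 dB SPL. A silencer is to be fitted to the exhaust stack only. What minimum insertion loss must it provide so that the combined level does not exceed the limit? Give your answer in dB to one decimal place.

4.8 dB

The untreated sources together contribute 10^(81.6/10) = 1.445e+08, i.e. 81.60 dB SPL.
The limit corresponds to 10^(84.6/10) = 2.884e+08; subtracting the fixed part leaves 1.439e+08 for the exhaust stack, i.e. 81.58 dB SPL.
So the exhaust stack must be reduced from 86.4 to 81.58 dB SPL: IL = 4.82 dB.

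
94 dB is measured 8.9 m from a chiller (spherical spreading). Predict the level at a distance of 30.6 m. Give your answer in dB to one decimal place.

Point-source attenuation: ΔL = 20·log₁₀(r₂/r₁) = 20·log₁₀(30.6/8.9) = 10.727 dB.
L₂ = 94 − 20·log₁₀(30.6/8.9) = 94 − 10.727 = 83.27 dB.

83.3 dB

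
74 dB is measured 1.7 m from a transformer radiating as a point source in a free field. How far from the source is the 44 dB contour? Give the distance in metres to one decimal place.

For a point source L₁ − L₂ = 20·log₁₀(r₂/r₁), so r₂ = r₁·10^((L₁−L₂)/20).
r₂ = 1.7·10^((74−44)/20) = 1.7·10^(30.0/20) = 53.76 m.

53.8 m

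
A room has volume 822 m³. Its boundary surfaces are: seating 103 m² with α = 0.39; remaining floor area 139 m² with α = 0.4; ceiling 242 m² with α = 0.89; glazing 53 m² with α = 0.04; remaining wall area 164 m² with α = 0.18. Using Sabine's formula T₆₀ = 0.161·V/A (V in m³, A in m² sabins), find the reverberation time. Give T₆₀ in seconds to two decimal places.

0.39 s

Summing Sᵢαᵢ: 103·0.39 + 139·0.4 + 242·0.89 + 53·0.04 + 164·0.18 = 342.79 m².
T₆₀ = 0.161 × 822 / 342.79 = 0.386 s.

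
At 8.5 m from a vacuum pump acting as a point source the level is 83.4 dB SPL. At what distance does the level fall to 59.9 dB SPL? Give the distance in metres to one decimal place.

For a point source L₁ − L₂ = 20·log₁₀(r₂/r₁), so r₂ = r₁·10^((L₁−L₂)/20).
r₂ = 8.5·10^((83.4−59.9)/20) = 8.5·10^(23.5/20) = 127.18 m.

127.2 m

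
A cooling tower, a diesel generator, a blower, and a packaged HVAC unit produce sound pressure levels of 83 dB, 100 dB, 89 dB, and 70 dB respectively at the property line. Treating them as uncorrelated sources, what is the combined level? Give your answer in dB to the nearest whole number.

100 dB

For uncorrelated sources the intensities add, so convert each level to linear form, sum, and take 10·log₁₀ of the total.
Σ 10^(L/10) = 10^(83/10) + 10^(100/10) + 10^(89/10) + 10^(70/10) = 1.100e+10.
L_total = 10·log₁₀(1.100e+10) = 100.42 dB.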